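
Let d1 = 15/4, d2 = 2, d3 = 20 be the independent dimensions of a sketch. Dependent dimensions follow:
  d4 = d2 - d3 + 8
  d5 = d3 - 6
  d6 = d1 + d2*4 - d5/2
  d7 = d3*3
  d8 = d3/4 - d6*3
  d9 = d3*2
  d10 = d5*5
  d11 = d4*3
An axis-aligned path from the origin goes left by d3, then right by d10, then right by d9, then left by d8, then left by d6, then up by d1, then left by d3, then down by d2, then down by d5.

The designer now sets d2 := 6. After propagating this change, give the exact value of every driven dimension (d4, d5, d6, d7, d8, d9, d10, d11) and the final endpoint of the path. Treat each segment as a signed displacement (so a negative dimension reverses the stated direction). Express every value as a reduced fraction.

d4 = -6
d5 = 14
d6 = 83/4
d7 = 60
d8 = -229/4
d9 = 40
d10 = 70
d11 = -18
endpoint = (213/2, -65/4)

Apply edit: d2 := 6
  d4 = d2 - d3 + 8 = -6
  d5 = d3 - 6 = 14
  d6 = d1 + d2*4 - d5/2 = 83/4
  d7 = d3*3 = 60
  d8 = d3/4 - d6*3 = -229/4
  d9 = d3*2 = 40
  d10 = d5*5 = 70
  d11 = d4*3 = -18
Walk from origin (0, 0):
  seg 1: left by d3 = 20 → (-20, 0)
  seg 2: right by d10 = 70 → (50, 0)
  seg 3: right by d9 = 40 → (90, 0)
  seg 4: left by d8 = -229/4 → (589/4, 0)
  seg 5: left by d6 = 83/4 → (253/2, 0)
  seg 6: up by d1 = 15/4 → (253/2, 15/4)
  seg 7: left by d3 = 20 → (213/2, 15/4)
  seg 8: down by d2 = 6 → (213/2, -9/4)
  seg 9: down by d5 = 14 → (213/2, -65/4)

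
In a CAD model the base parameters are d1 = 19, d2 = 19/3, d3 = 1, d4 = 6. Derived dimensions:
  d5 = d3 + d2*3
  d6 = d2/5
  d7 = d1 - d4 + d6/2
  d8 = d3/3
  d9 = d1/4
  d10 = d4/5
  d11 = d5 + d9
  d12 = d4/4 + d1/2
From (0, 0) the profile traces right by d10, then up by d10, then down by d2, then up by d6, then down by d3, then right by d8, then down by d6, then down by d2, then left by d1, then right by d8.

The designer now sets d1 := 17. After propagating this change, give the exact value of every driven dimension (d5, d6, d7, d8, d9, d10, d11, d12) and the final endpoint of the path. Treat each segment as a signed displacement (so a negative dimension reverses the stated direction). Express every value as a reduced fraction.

Apply edit: d1 := 17
  d5 = d3 + d2*3 = 20
  d6 = d2/5 = 19/15
  d7 = d1 - d4 + d6/2 = 349/30
  d8 = d3/3 = 1/3
  d9 = d1/4 = 17/4
  d10 = d4/5 = 6/5
  d11 = d5 + d9 = 97/4
  d12 = d4/4 + d1/2 = 10
Walk from origin (0, 0):
  seg 1: right by d10 = 6/5 → (6/5, 0)
  seg 2: up by d10 = 6/5 → (6/5, 6/5)
  seg 3: down by d2 = 19/3 → (6/5, -77/15)
  seg 4: up by d6 = 19/15 → (6/5, -58/15)
  seg 5: down by d3 = 1 → (6/5, -73/15)
  seg 6: right by d8 = 1/3 → (23/15, -73/15)
  seg 7: down by d6 = 19/15 → (23/15, -92/15)
  seg 8: down by d2 = 19/3 → (23/15, -187/15)
  seg 9: left by d1 = 17 → (-232/15, -187/15)
  seg 10: right by d8 = 1/3 → (-227/15, -187/15)

d5 = 20
d6 = 19/15
d7 = 349/30
d8 = 1/3
d9 = 17/4
d10 = 6/5
d11 = 97/4
d12 = 10
endpoint = (-227/15, -187/15)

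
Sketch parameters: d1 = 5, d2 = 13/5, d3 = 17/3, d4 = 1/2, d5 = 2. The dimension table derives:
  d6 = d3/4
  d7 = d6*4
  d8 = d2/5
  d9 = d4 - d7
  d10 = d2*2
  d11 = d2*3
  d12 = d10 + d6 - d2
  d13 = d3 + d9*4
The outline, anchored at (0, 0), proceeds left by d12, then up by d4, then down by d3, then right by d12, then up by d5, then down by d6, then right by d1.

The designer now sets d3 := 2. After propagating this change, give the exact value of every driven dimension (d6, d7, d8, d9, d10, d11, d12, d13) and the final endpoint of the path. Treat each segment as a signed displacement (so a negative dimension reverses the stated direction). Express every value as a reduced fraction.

d6 = 1/2
d7 = 2
d8 = 13/25
d9 = -3/2
d10 = 26/5
d11 = 39/5
d12 = 31/10
d13 = -4
endpoint = (5, 0)

Apply edit: d3 := 2
  d6 = d3/4 = 1/2
  d7 = d6*4 = 2
  d8 = d2/5 = 13/25
  d9 = d4 - d7 = -3/2
  d10 = d2*2 = 26/5
  d11 = d2*3 = 39/5
  d12 = d10 + d6 - d2 = 31/10
  d13 = d3 + d9*4 = -4
Walk from origin (0, 0):
  seg 1: left by d12 = 31/10 → (-31/10, 0)
  seg 2: up by d4 = 1/2 → (-31/10, 1/2)
  seg 3: down by d3 = 2 → (-31/10, -3/2)
  seg 4: right by d12 = 31/10 → (0, -3/2)
  seg 5: up by d5 = 2 → (0, 1/2)
  seg 6: down by d6 = 1/2 → (0, 0)
  seg 7: right by d1 = 5 → (5, 0)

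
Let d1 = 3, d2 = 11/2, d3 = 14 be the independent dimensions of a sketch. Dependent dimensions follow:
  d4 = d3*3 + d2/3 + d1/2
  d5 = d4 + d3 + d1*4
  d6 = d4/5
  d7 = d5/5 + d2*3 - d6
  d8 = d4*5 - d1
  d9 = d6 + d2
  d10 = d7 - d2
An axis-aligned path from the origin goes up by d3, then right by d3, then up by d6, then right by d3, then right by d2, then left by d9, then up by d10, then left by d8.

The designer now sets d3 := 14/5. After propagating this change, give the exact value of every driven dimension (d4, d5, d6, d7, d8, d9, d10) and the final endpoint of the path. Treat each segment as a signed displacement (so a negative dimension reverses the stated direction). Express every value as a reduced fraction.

Apply edit: d3 := 14/5
  d4 = d3*3 + d2/3 + d1/2 = 176/15
  d5 = d4 + d3 + d1*4 = 398/15
  d6 = d4/5 = 176/75
  d7 = d5/5 + d2*3 - d6 = 973/50
  d8 = d4*5 - d1 = 167/3
  d9 = d6 + d2 = 1177/150
  d10 = d7 - d2 = 349/25
Walk from origin (0, 0):
  seg 1: up by d3 = 14/5 → (0, 14/5)
  seg 2: right by d3 = 14/5 → (14/5, 14/5)
  seg 3: up by d6 = 176/75 → (14/5, 386/75)
  seg 4: right by d3 = 14/5 → (28/5, 386/75)
  seg 5: right by d2 = 11/2 → (111/10, 386/75)
  seg 6: left by d9 = 1177/150 → (244/75, 386/75)
  seg 7: up by d10 = 349/25 → (244/75, 1433/75)
  seg 8: left by d8 = 167/3 → (-3931/75, 1433/75)

d4 = 176/15
d5 = 398/15
d6 = 176/75
d7 = 973/50
d8 = 167/3
d9 = 1177/150
d10 = 349/25
endpoint = (-3931/75, 1433/75)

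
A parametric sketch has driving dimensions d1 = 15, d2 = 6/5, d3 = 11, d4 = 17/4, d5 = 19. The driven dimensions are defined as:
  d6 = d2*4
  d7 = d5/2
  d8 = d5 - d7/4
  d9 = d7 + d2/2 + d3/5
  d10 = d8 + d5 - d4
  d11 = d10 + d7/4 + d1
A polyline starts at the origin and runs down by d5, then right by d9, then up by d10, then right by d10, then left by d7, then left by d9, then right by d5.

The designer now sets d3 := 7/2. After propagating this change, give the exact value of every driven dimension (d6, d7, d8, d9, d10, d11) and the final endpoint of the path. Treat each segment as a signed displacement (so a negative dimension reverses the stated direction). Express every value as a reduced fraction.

Apply edit: d3 := 7/2
  d6 = d2*4 = 24/5
  d7 = d5/2 = 19/2
  d8 = d5 - d7/4 = 133/8
  d9 = d7 + d2/2 + d3/5 = 54/5
  d10 = d8 + d5 - d4 = 251/8
  d11 = d10 + d7/4 + d1 = 195/4
Walk from origin (0, 0):
  seg 1: down by d5 = 19 → (0, -19)
  seg 2: right by d9 = 54/5 → (54/5, -19)
  seg 3: up by d10 = 251/8 → (54/5, 99/8)
  seg 4: right by d10 = 251/8 → (1687/40, 99/8)
  seg 5: left by d7 = 19/2 → (1307/40, 99/8)
  seg 6: left by d9 = 54/5 → (175/8, 99/8)
  seg 7: right by d5 = 19 → (327/8, 99/8)

d6 = 24/5
d7 = 19/2
d8 = 133/8
d9 = 54/5
d10 = 251/8
d11 = 195/4
endpoint = (327/8, 99/8)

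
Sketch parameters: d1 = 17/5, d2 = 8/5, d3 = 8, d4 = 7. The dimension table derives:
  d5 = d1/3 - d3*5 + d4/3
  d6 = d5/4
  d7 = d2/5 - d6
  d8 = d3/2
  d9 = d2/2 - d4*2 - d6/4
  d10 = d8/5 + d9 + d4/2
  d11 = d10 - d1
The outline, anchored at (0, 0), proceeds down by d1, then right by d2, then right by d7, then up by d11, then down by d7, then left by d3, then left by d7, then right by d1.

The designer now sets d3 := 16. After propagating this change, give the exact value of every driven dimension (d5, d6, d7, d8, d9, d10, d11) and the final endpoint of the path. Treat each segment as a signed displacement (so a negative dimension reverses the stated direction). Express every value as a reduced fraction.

d5 = -1148/15
d6 = -287/15
d7 = 1459/75
d8 = 8
d9 = -101/12
d10 = -199/60
d11 = -403/60
endpoint = (-11, -2957/100)

Apply edit: d3 := 16
  d5 = d1/3 - d3*5 + d4/3 = -1148/15
  d6 = d5/4 = -287/15
  d7 = d2/5 - d6 = 1459/75
  d8 = d3/2 = 8
  d9 = d2/2 - d4*2 - d6/4 = -101/12
  d10 = d8/5 + d9 + d4/2 = -199/60
  d11 = d10 - d1 = -403/60
Walk from origin (0, 0):
  seg 1: down by d1 = 17/5 → (0, -17/5)
  seg 2: right by d2 = 8/5 → (8/5, -17/5)
  seg 3: right by d7 = 1459/75 → (1579/75, -17/5)
  seg 4: up by d11 = -403/60 → (1579/75, -607/60)
  seg 5: down by d7 = 1459/75 → (1579/75, -2957/100)
  seg 6: left by d3 = 16 → (379/75, -2957/100)
  seg 7: left by d7 = 1459/75 → (-72/5, -2957/100)
  seg 8: right by d1 = 17/5 → (-11, -2957/100)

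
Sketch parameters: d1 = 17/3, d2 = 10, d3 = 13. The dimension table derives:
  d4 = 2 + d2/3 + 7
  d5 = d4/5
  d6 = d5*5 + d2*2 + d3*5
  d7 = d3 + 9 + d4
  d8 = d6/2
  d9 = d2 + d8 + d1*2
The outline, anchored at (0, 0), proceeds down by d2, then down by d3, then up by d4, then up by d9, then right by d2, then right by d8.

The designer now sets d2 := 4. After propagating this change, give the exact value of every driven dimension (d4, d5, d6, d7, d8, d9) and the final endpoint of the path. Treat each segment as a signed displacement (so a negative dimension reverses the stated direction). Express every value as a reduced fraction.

d4 = 31/3
d5 = 31/15
d6 = 250/3
d7 = 97/3
d8 = 125/3
d9 = 57
endpoint = (137/3, 151/3)

Apply edit: d2 := 4
  d4 = 2 + d2/3 + 7 = 31/3
  d5 = d4/5 = 31/15
  d6 = d5*5 + d2*2 + d3*5 = 250/3
  d7 = d3 + 9 + d4 = 97/3
  d8 = d6/2 = 125/3
  d9 = d2 + d8 + d1*2 = 57
Walk from origin (0, 0):
  seg 1: down by d2 = 4 → (0, -4)
  seg 2: down by d3 = 13 → (0, -17)
  seg 3: up by d4 = 31/3 → (0, -20/3)
  seg 4: up by d9 = 57 → (0, 151/3)
  seg 5: right by d2 = 4 → (4, 151/3)
  seg 6: right by d8 = 125/3 → (137/3, 151/3)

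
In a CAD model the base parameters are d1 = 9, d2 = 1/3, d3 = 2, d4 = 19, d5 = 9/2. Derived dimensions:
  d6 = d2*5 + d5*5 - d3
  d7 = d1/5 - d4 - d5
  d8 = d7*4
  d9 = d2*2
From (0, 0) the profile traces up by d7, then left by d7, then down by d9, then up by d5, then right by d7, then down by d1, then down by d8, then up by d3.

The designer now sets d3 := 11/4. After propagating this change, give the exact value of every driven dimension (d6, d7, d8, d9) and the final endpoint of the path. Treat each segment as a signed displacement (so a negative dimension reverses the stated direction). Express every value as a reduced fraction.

Apply edit: d3 := 11/4
  d6 = d2*5 + d5*5 - d3 = 257/12
  d7 = d1/5 - d4 - d5 = -217/10
  d8 = d7*4 = -434/5
  d9 = d2*2 = 2/3
Walk from origin (0, 0):
  seg 1: up by d7 = -217/10 → (0, -217/10)
  seg 2: left by d7 = -217/10 → (217/10, -217/10)
  seg 3: down by d9 = 2/3 → (217/10, -671/30)
  seg 4: up by d5 = 9/2 → (217/10, -268/15)
  seg 5: right by d7 = -217/10 → (0, -268/15)
  seg 6: down by d1 = 9 → (0, -403/15)
  seg 7: down by d8 = -434/5 → (0, 899/15)
  seg 8: up by d3 = 11/4 → (0, 3761/60)

d6 = 257/12
d7 = -217/10
d8 = -434/5
d9 = 2/3
endpoint = (0, 3761/60)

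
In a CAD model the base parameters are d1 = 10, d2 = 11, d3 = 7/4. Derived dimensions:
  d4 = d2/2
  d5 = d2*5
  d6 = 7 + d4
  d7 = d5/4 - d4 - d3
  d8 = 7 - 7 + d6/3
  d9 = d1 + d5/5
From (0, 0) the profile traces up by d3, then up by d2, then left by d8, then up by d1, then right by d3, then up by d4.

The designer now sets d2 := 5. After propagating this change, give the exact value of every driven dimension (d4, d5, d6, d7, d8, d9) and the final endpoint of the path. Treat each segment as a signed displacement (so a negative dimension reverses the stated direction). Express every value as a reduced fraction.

d4 = 5/2
d5 = 25
d6 = 19/2
d7 = 2
d8 = 19/6
d9 = 15
endpoint = (-17/12, 77/4)

Apply edit: d2 := 5
  d4 = d2/2 = 5/2
  d5 = d2*5 = 25
  d6 = 7 + d4 = 19/2
  d7 = d5/4 - d4 - d3 = 2
  d8 = 7 - 7 + d6/3 = 19/6
  d9 = d1 + d5/5 = 15
Walk from origin (0, 0):
  seg 1: up by d3 = 7/4 → (0, 7/4)
  seg 2: up by d2 = 5 → (0, 27/4)
  seg 3: left by d8 = 19/6 → (-19/6, 27/4)
  seg 4: up by d1 = 10 → (-19/6, 67/4)
  seg 5: right by d3 = 7/4 → (-17/12, 67/4)
  seg 6: up by d4 = 5/2 → (-17/12, 77/4)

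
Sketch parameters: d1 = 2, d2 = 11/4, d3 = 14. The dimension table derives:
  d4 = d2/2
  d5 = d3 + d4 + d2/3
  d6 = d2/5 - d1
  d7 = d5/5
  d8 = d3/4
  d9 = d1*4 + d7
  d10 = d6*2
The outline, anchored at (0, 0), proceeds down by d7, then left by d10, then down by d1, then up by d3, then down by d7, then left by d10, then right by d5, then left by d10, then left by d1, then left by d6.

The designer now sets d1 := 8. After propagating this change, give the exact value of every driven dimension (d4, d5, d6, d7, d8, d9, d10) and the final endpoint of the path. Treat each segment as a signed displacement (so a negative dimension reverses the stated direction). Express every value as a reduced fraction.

Apply edit: d1 := 8
  d4 = d2/2 = 11/8
  d5 = d3 + d4 + d2/3 = 391/24
  d6 = d2/5 - d1 = -149/20
  d7 = d5/5 = 391/120
  d8 = d3/4 = 7/2
  d9 = d1*4 + d7 = 4231/120
  d10 = d6*2 = -149/10
Walk from origin (0, 0):
  seg 1: down by d7 = 391/120 → (0, -391/120)
  seg 2: left by d10 = -149/10 → (149/10, -391/120)
  seg 3: down by d1 = 8 → (149/10, -1351/120)
  seg 4: up by d3 = 14 → (149/10, 329/120)
  seg 5: down by d7 = 391/120 → (149/10, -31/60)
  seg 6: left by d10 = -149/10 → (149/5, -31/60)
  seg 7: right by d5 = 391/24 → (5531/120, -31/60)
  seg 8: left by d10 = -149/10 → (7319/120, -31/60)
  seg 9: left by d1 = 8 → (6359/120, -31/60)
  seg 10: left by d6 = -149/20 → (7253/120, -31/60)

d4 = 11/8
d5 = 391/24
d6 = -149/20
d7 = 391/120
d8 = 7/2
d9 = 4231/120
d10 = -149/10
endpoint = (7253/120, -31/60)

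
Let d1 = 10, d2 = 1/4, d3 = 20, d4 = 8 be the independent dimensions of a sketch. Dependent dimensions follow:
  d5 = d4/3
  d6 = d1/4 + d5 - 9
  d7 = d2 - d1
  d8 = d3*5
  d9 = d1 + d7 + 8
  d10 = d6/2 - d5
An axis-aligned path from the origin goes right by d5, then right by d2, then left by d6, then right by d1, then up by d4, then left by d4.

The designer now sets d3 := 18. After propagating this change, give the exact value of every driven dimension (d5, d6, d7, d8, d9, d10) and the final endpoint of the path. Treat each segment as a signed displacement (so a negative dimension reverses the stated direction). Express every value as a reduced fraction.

Apply edit: d3 := 18
  d5 = d4/3 = 8/3
  d6 = d1/4 + d5 - 9 = -23/6
  d7 = d2 - d1 = -39/4
  d8 = d3*5 = 90
  d9 = d1 + d7 + 8 = 33/4
  d10 = d6/2 - d5 = -55/12
Walk from origin (0, 0):
  seg 1: right by d5 = 8/3 → (8/3, 0)
  seg 2: right by d2 = 1/4 → (35/12, 0)
  seg 3: left by d6 = -23/6 → (27/4, 0)
  seg 4: right by d1 = 10 → (67/4, 0)
  seg 5: up by d4 = 8 → (67/4, 8)
  seg 6: left by d4 = 8 → (35/4, 8)

d5 = 8/3
d6 = -23/6
d7 = -39/4
d8 = 90
d9 = 33/4
d10 = -55/12
endpoint = (35/4, 8)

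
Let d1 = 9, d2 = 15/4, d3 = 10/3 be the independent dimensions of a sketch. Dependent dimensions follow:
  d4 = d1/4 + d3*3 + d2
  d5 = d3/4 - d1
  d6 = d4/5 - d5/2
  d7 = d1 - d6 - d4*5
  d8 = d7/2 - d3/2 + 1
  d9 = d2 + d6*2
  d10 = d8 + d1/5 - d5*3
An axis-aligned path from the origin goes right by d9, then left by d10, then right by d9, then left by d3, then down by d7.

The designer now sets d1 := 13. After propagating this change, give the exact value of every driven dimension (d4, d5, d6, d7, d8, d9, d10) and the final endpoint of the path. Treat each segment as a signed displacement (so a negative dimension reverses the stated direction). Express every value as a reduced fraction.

Apply edit: d1 := 13
  d4 = d1/4 + d3*3 + d2 = 17
  d5 = d3/4 - d1 = -73/6
  d6 = d4/5 - d5/2 = 569/60
  d7 = d1 - d6 - d4*5 = -4889/60
  d8 = d7/2 - d3/2 + 1 = -4969/120
  d9 = d2 + d6*2 = 1363/60
  d10 = d8 + d1/5 - d5*3 = -277/120
Walk from origin (0, 0):
  seg 1: right by d9 = 1363/60 → (1363/60, 0)
  seg 2: left by d10 = -277/120 → (1001/40, 0)
  seg 3: right by d9 = 1363/60 → (5729/120, 0)
  seg 4: left by d3 = 10/3 → (5329/120, 0)
  seg 5: down by d7 = -4889/60 → (5329/120, 4889/60)

d4 = 17
d5 = -73/6
d6 = 569/60
d7 = -4889/60
d8 = -4969/120
d9 = 1363/60
d10 = -277/120
endpoint = (5329/120, 4889/60)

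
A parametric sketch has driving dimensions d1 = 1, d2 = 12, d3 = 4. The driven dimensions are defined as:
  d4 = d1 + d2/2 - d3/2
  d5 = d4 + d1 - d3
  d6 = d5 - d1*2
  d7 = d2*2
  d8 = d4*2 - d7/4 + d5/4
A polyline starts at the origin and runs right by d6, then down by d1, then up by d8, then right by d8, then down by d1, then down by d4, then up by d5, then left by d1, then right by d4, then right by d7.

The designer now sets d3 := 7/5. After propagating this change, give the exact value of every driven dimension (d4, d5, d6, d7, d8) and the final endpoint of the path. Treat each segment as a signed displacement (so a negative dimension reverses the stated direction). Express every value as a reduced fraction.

d4 = 63/10
d5 = 59/10
d6 = 39/10
d7 = 24
d8 = 323/40
endpoint = (1651/40, 227/40)

Apply edit: d3 := 7/5
  d4 = d1 + d2/2 - d3/2 = 63/10
  d5 = d4 + d1 - d3 = 59/10
  d6 = d5 - d1*2 = 39/10
  d7 = d2*2 = 24
  d8 = d4*2 - d7/4 + d5/4 = 323/40
Walk from origin (0, 0):
  seg 1: right by d6 = 39/10 → (39/10, 0)
  seg 2: down by d1 = 1 → (39/10, -1)
  seg 3: up by d8 = 323/40 → (39/10, 283/40)
  seg 4: right by d8 = 323/40 → (479/40, 283/40)
  seg 5: down by d1 = 1 → (479/40, 243/40)
  seg 6: down by d4 = 63/10 → (479/40, -9/40)
  seg 7: up by d5 = 59/10 → (479/40, 227/40)
  seg 8: left by d1 = 1 → (439/40, 227/40)
  seg 9: right by d4 = 63/10 → (691/40, 227/40)
  seg 10: right by d7 = 24 → (1651/40, 227/40)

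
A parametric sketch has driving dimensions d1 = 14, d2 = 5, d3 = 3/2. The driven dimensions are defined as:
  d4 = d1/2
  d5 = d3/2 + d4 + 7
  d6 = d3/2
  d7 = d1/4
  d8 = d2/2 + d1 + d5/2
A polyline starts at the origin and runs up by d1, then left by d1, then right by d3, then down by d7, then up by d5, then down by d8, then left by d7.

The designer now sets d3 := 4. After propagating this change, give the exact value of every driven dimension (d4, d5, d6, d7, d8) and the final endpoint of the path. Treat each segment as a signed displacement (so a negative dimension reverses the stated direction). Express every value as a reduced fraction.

d4 = 7
d5 = 16
d6 = 2
d7 = 7/2
d8 = 49/2
endpoint = (-27/2, 2)

Apply edit: d3 := 4
  d4 = d1/2 = 7
  d5 = d3/2 + d4 + 7 = 16
  d6 = d3/2 = 2
  d7 = d1/4 = 7/2
  d8 = d2/2 + d1 + d5/2 = 49/2
Walk from origin (0, 0):
  seg 1: up by d1 = 14 → (0, 14)
  seg 2: left by d1 = 14 → (-14, 14)
  seg 3: right by d3 = 4 → (-10, 14)
  seg 4: down by d7 = 7/2 → (-10, 21/2)
  seg 5: up by d5 = 16 → (-10, 53/2)
  seg 6: down by d8 = 49/2 → (-10, 2)
  seg 7: left by d7 = 7/2 → (-27/2, 2)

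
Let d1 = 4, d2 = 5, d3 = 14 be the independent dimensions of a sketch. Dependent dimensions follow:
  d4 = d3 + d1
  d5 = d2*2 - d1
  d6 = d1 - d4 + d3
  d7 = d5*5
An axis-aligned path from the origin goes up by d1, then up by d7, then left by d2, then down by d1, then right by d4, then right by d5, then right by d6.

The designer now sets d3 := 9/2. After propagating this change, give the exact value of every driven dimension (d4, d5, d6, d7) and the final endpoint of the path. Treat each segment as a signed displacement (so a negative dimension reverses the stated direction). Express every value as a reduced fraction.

Apply edit: d3 := 9/2
  d4 = d3 + d1 = 17/2
  d5 = d2*2 - d1 = 6
  d6 = d1 - d4 + d3 = 0
  d7 = d5*5 = 30
Walk from origin (0, 0):
  seg 1: up by d1 = 4 → (0, 4)
  seg 2: up by d7 = 30 → (0, 34)
  seg 3: left by d2 = 5 → (-5, 34)
  seg 4: down by d1 = 4 → (-5, 30)
  seg 5: right by d4 = 17/2 → (7/2, 30)
  seg 6: right by d5 = 6 → (19/2, 30)
  seg 7: right by d6 = 0 → (19/2, 30)

d4 = 17/2
d5 = 6
d6 = 0
d7 = 30
endpoint = (19/2, 30)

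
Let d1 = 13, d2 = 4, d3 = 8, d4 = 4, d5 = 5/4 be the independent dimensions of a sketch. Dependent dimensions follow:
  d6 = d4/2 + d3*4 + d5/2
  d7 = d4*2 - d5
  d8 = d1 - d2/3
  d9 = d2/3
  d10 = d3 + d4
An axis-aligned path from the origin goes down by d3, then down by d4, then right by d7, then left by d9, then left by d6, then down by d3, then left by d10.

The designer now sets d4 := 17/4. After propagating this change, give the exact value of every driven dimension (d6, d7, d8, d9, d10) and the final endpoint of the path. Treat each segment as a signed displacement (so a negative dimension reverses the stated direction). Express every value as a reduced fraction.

Apply edit: d4 := 17/4
  d6 = d4/2 + d3*4 + d5/2 = 139/4
  d7 = d4*2 - d5 = 29/4
  d8 = d1 - d2/3 = 35/3
  d9 = d2/3 = 4/3
  d10 = d3 + d4 = 49/4
Walk from origin (0, 0):
  seg 1: down by d3 = 8 → (0, -8)
  seg 2: down by d4 = 17/4 → (0, -49/4)
  seg 3: right by d7 = 29/4 → (29/4, -49/4)
  seg 4: left by d9 = 4/3 → (71/12, -49/4)
  seg 5: left by d6 = 139/4 → (-173/6, -49/4)
  seg 6: down by d3 = 8 → (-173/6, -81/4)
  seg 7: left by d10 = 49/4 → (-493/12, -81/4)

d6 = 139/4
d7 = 29/4
d8 = 35/3
d9 = 4/3
d10 = 49/4
endpoint = (-493/12, -81/4)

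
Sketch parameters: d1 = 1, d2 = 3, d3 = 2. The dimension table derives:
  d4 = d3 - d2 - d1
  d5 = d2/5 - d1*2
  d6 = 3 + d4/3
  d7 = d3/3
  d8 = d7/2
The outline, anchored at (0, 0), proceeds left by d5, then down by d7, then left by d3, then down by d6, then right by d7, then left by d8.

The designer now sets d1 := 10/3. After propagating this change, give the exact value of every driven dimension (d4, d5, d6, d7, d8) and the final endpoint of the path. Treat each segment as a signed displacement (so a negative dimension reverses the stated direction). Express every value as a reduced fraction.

Apply edit: d1 := 10/3
  d4 = d3 - d2 - d1 = -13/3
  d5 = d2/5 - d1*2 = -91/15
  d6 = 3 + d4/3 = 14/9
  d7 = d3/3 = 2/3
  d8 = d7/2 = 1/3
Walk from origin (0, 0):
  seg 1: left by d5 = -91/15 → (91/15, 0)
  seg 2: down by d7 = 2/3 → (91/15, -2/3)
  seg 3: left by d3 = 2 → (61/15, -2/3)
  seg 4: down by d6 = 14/9 → (61/15, -20/9)
  seg 5: right by d7 = 2/3 → (71/15, -20/9)
  seg 6: left by d8 = 1/3 → (22/5, -20/9)

d4 = -13/3
d5 = -91/15
d6 = 14/9
d7 = 2/3
d8 = 1/3
endpoint = (22/5, -20/9)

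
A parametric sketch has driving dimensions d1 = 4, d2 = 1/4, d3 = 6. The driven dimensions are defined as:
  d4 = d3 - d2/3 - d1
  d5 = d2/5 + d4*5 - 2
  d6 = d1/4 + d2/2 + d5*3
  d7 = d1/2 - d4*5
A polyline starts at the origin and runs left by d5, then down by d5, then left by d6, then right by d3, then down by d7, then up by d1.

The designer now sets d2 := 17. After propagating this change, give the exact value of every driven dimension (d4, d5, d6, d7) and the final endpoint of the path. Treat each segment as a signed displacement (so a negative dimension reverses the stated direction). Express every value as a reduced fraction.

Apply edit: d2 := 17
  d4 = d3 - d2/3 - d1 = -11/3
  d5 = d2/5 + d4*5 - 2 = -254/15
  d6 = d1/4 + d2/2 + d5*3 = -413/10
  d7 = d1/2 - d4*5 = 61/3
Walk from origin (0, 0):
  seg 1: left by d5 = -254/15 → (254/15, 0)
  seg 2: down by d5 = -254/15 → (254/15, 254/15)
  seg 3: left by d6 = -413/10 → (1747/30, 254/15)
  seg 4: right by d3 = 6 → (1927/30, 254/15)
  seg 5: down by d7 = 61/3 → (1927/30, -17/5)
  seg 6: up by d1 = 4 → (1927/30, 3/5)

d4 = -11/3
d5 = -254/15
d6 = -413/10
d7 = 61/3
endpoint = (1927/30, 3/5)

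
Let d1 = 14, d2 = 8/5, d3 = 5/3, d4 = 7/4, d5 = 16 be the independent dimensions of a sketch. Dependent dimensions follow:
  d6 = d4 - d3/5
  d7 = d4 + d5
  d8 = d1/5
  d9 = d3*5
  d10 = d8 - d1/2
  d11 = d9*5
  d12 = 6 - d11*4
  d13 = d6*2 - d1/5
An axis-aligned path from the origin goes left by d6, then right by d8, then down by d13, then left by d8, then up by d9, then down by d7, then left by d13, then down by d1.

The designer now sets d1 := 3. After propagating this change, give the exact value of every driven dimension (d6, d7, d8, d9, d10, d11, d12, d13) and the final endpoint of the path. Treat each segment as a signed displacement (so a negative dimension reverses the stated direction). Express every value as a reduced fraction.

Apply edit: d1 := 3
  d6 = d4 - d3/5 = 17/12
  d7 = d4 + d5 = 71/4
  d8 = d1/5 = 3/5
  d9 = d3*5 = 25/3
  d10 = d8 - d1/2 = -9/10
  d11 = d9*5 = 125/3
  d12 = 6 - d11*4 = -482/3
  d13 = d6*2 - d1/5 = 67/30
Walk from origin (0, 0):
  seg 1: left by d6 = 17/12 → (-17/12, 0)
  seg 2: right by d8 = 3/5 → (-49/60, 0)
  seg 3: down by d13 = 67/30 → (-49/60, -67/30)
  seg 4: left by d8 = 3/5 → (-17/12, -67/30)
  seg 5: up by d9 = 25/3 → (-17/12, 61/10)
  seg 6: down by d7 = 71/4 → (-17/12, -233/20)
  seg 7: left by d13 = 67/30 → (-73/20, -233/20)
  seg 8: down by d1 = 3 → (-73/20, -293/20)

d6 = 17/12
d7 = 71/4
d8 = 3/5
d9 = 25/3
d10 = -9/10
d11 = 125/3
d12 = -482/3
d13 = 67/30
endpoint = (-73/20, -293/20)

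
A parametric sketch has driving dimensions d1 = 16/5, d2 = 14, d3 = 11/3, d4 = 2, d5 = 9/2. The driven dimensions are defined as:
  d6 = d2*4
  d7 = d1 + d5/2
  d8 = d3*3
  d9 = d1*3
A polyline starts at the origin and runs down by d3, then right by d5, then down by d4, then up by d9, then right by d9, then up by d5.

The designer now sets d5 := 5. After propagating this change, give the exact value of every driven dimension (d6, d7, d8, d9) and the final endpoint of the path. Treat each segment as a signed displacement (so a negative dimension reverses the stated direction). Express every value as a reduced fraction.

d6 = 56
d7 = 57/10
d8 = 11
d9 = 48/5
endpoint = (73/5, 134/15)

Apply edit: d5 := 5
  d6 = d2*4 = 56
  d7 = d1 + d5/2 = 57/10
  d8 = d3*3 = 11
  d9 = d1*3 = 48/5
Walk from origin (0, 0):
  seg 1: down by d3 = 11/3 → (0, -11/3)
  seg 2: right by d5 = 5 → (5, -11/3)
  seg 3: down by d4 = 2 → (5, -17/3)
  seg 4: up by d9 = 48/5 → (5, 59/15)
  seg 5: right by d9 = 48/5 → (73/5, 59/15)
  seg 6: up by d5 = 5 → (73/5, 134/15)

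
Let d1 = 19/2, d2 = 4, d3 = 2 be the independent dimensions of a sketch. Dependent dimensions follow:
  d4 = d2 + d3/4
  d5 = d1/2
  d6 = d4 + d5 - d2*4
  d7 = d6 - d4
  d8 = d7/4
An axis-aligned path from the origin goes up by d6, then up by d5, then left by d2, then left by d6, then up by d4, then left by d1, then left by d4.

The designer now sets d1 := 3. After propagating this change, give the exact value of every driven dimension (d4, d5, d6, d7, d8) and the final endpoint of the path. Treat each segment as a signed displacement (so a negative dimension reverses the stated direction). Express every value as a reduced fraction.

Apply edit: d1 := 3
  d4 = d2 + d3/4 = 9/2
  d5 = d1/2 = 3/2
  d6 = d4 + d5 - d2*4 = -10
  d7 = d6 - d4 = -29/2
  d8 = d7/4 = -29/8
Walk from origin (0, 0):
  seg 1: up by d6 = -10 → (0, -10)
  seg 2: up by d5 = 3/2 → (0, -17/2)
  seg 3: left by d2 = 4 → (-4, -17/2)
  seg 4: left by d6 = -10 → (6, -17/2)
  seg 5: up by d4 = 9/2 → (6, -4)
  seg 6: left by d1 = 3 → (3, -4)
  seg 7: left by d4 = 9/2 → (-3/2, -4)

d4 = 9/2
d5 = 3/2
d6 = -10
d7 = -29/2
d8 = -29/8
endpoint = (-3/2, -4)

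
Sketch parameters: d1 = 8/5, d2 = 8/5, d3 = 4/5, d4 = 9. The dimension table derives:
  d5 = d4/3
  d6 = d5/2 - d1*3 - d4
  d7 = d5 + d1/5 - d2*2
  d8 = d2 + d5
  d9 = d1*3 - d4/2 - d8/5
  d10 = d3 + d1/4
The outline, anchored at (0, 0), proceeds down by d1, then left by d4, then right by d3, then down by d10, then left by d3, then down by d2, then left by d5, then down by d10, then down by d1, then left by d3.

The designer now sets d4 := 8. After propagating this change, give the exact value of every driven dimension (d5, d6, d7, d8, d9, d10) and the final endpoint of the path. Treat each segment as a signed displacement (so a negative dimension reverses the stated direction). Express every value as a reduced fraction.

d5 = 8/3
d6 = -172/15
d7 = -16/75
d8 = 64/15
d9 = -4/75
d10 = 6/5
endpoint = (-172/15, -36/5)

Apply edit: d4 := 8
  d5 = d4/3 = 8/3
  d6 = d5/2 - d1*3 - d4 = -172/15
  d7 = d5 + d1/5 - d2*2 = -16/75
  d8 = d2 + d5 = 64/15
  d9 = d1*3 - d4/2 - d8/5 = -4/75
  d10 = d3 + d1/4 = 6/5
Walk from origin (0, 0):
  seg 1: down by d1 = 8/5 → (0, -8/5)
  seg 2: left by d4 = 8 → (-8, -8/5)
  seg 3: right by d3 = 4/5 → (-36/5, -8/5)
  seg 4: down by d10 = 6/5 → (-36/5, -14/5)
  seg 5: left by d3 = 4/5 → (-8, -14/5)
  seg 6: down by d2 = 8/5 → (-8, -22/5)
  seg 7: left by d5 = 8/3 → (-32/3, -22/5)
  seg 8: down by d10 = 6/5 → (-32/3, -28/5)
  seg 9: down by d1 = 8/5 → (-32/3, -36/5)
  seg 10: left by d3 = 4/5 → (-172/15, -36/5)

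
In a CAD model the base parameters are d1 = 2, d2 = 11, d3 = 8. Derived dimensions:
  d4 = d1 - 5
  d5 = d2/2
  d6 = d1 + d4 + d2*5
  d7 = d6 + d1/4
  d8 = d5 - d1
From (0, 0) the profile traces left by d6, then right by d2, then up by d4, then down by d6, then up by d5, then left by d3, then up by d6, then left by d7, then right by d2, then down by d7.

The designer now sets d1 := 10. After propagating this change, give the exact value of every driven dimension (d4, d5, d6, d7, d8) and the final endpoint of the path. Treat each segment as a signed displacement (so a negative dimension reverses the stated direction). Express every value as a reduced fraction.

d4 = 5
d5 = 11/2
d6 = 70
d7 = 145/2
d8 = -9/2
endpoint = (-257/2, -62)

Apply edit: d1 := 10
  d4 = d1 - 5 = 5
  d5 = d2/2 = 11/2
  d6 = d1 + d4 + d2*5 = 70
  d7 = d6 + d1/4 = 145/2
  d8 = d5 - d1 = -9/2
Walk from origin (0, 0):
  seg 1: left by d6 = 70 → (-70, 0)
  seg 2: right by d2 = 11 → (-59, 0)
  seg 3: up by d4 = 5 → (-59, 5)
  seg 4: down by d6 = 70 → (-59, -65)
  seg 5: up by d5 = 11/2 → (-59, -119/2)
  seg 6: left by d3 = 8 → (-67, -119/2)
  seg 7: up by d6 = 70 → (-67, 21/2)
  seg 8: left by d7 = 145/2 → (-279/2, 21/2)
  seg 9: right by d2 = 11 → (-257/2, 21/2)
  seg 10: down by d7 = 145/2 → (-257/2, -62)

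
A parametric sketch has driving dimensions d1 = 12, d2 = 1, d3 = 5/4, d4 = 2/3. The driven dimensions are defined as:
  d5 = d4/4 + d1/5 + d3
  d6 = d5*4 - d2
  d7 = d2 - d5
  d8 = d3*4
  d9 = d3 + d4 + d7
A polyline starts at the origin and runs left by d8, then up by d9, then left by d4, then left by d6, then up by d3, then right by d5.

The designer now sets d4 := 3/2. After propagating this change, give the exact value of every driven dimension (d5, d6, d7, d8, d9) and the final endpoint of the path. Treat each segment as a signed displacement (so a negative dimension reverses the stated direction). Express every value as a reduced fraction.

d5 = 161/40
d6 = 151/10
d7 = -121/40
d8 = 5
d9 = -11/40
endpoint = (-703/40, 39/40)

Apply edit: d4 := 3/2
  d5 = d4/4 + d1/5 + d3 = 161/40
  d6 = d5*4 - d2 = 151/10
  d7 = d2 - d5 = -121/40
  d8 = d3*4 = 5
  d9 = d3 + d4 + d7 = -11/40
Walk from origin (0, 0):
  seg 1: left by d8 = 5 → (-5, 0)
  seg 2: up by d9 = -11/40 → (-5, -11/40)
  seg 3: left by d4 = 3/2 → (-13/2, -11/40)
  seg 4: left by d6 = 151/10 → (-108/5, -11/40)
  seg 5: up by d3 = 5/4 → (-108/5, 39/40)
  seg 6: right by d5 = 161/40 → (-703/40, 39/40)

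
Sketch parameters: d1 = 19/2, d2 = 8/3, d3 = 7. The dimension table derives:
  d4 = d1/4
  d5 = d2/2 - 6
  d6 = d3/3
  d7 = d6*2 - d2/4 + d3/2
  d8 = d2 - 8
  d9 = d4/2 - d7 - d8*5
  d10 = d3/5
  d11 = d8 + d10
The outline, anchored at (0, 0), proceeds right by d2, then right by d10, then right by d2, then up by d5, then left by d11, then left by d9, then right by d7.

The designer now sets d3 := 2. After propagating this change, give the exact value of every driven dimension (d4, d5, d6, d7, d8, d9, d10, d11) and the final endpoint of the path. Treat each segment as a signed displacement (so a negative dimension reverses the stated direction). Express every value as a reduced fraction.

Apply edit: d3 := 2
  d4 = d1/4 = 19/8
  d5 = d2/2 - 6 = -14/3
  d6 = d3/3 = 2/3
  d7 = d6*2 - d2/4 + d3/2 = 5/3
  d8 = d2 - 8 = -16/3
  d9 = d4/2 - d7 - d8*5 = 419/16
  d10 = d3/5 = 2/5
  d11 = d8 + d10 = -74/15
Walk from origin (0, 0):
  seg 1: right by d2 = 8/3 → (8/3, 0)
  seg 2: right by d10 = 2/5 → (46/15, 0)
  seg 3: right by d2 = 8/3 → (86/15, 0)
  seg 4: up by d5 = -14/3 → (86/15, -14/3)
  seg 5: left by d11 = -74/15 → (32/3, -14/3)
  seg 6: left by d9 = 419/16 → (-745/48, -14/3)
  seg 7: right by d7 = 5/3 → (-665/48, -14/3)

d4 = 19/8
d5 = -14/3
d6 = 2/3
d7 = 5/3
d8 = -16/3
d9 = 419/16
d10 = 2/5
d11 = -74/15
endpoint = (-665/48, -14/3)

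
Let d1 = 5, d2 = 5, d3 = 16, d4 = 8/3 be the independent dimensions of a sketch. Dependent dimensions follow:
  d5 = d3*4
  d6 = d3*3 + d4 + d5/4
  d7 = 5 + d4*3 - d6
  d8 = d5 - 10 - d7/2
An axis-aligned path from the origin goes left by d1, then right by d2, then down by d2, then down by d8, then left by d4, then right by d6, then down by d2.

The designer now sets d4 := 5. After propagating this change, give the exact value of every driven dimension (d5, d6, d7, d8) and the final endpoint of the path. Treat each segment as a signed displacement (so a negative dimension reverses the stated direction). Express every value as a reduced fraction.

d5 = 64
d6 = 69
d7 = -49
d8 = 157/2
endpoint = (64, -177/2)

Apply edit: d4 := 5
  d5 = d3*4 = 64
  d6 = d3*3 + d4 + d5/4 = 69
  d7 = 5 + d4*3 - d6 = -49
  d8 = d5 - 10 - d7/2 = 157/2
Walk from origin (0, 0):
  seg 1: left by d1 = 5 → (-5, 0)
  seg 2: right by d2 = 5 → (0, 0)
  seg 3: down by d2 = 5 → (0, -5)
  seg 4: down by d8 = 157/2 → (0, -167/2)
  seg 5: left by d4 = 5 → (-5, -167/2)
  seg 6: right by d6 = 69 → (64, -167/2)
  seg 7: down by d2 = 5 → (64, -177/2)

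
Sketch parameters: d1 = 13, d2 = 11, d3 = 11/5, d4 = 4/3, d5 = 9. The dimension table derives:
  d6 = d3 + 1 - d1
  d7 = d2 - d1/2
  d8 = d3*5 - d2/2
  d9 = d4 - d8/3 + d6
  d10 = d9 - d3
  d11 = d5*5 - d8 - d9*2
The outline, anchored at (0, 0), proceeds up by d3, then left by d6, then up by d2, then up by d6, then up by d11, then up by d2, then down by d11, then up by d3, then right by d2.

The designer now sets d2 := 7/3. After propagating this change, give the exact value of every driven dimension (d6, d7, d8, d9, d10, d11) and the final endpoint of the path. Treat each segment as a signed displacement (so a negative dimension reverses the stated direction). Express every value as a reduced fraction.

d6 = -49/5
d7 = -25/6
d8 = 59/6
d9 = -1057/90
d10 = -251/18
d11 = 5279/90
endpoint = (182/15, -11/15)

Apply edit: d2 := 7/3
  d6 = d3 + 1 - d1 = -49/5
  d7 = d2 - d1/2 = -25/6
  d8 = d3*5 - d2/2 = 59/6
  d9 = d4 - d8/3 + d6 = -1057/90
  d10 = d9 - d3 = -251/18
  d11 = d5*5 - d8 - d9*2 = 5279/90
Walk from origin (0, 0):
  seg 1: up by d3 = 11/5 → (0, 11/5)
  seg 2: left by d6 = -49/5 → (49/5, 11/5)
  seg 3: up by d2 = 7/3 → (49/5, 68/15)
  seg 4: up by d6 = -49/5 → (49/5, -79/15)
  seg 5: up by d11 = 5279/90 → (49/5, 961/18)
  seg 6: up by d2 = 7/3 → (49/5, 1003/18)
  seg 7: down by d11 = 5279/90 → (49/5, -44/15)
  seg 8: up by d3 = 11/5 → (49/5, -11/15)
  seg 9: right by d2 = 7/3 → (182/15, -11/15)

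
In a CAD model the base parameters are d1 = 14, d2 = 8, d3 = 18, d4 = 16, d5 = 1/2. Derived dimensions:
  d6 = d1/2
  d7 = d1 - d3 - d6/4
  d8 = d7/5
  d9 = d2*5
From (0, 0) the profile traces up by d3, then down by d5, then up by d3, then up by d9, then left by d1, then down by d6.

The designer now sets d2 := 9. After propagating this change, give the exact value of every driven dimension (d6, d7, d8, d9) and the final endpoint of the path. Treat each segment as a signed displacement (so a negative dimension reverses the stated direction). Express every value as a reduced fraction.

d6 = 7
d7 = -23/4
d8 = -23/20
d9 = 45
endpoint = (-14, 147/2)

Apply edit: d2 := 9
  d6 = d1/2 = 7
  d7 = d1 - d3 - d6/4 = -23/4
  d8 = d7/5 = -23/20
  d9 = d2*5 = 45
Walk from origin (0, 0):
  seg 1: up by d3 = 18 → (0, 18)
  seg 2: down by d5 = 1/2 → (0, 35/2)
  seg 3: up by d3 = 18 → (0, 71/2)
  seg 4: up by d9 = 45 → (0, 161/2)
  seg 5: left by d1 = 14 → (-14, 161/2)
  seg 6: down by d6 = 7 → (-14, 147/2)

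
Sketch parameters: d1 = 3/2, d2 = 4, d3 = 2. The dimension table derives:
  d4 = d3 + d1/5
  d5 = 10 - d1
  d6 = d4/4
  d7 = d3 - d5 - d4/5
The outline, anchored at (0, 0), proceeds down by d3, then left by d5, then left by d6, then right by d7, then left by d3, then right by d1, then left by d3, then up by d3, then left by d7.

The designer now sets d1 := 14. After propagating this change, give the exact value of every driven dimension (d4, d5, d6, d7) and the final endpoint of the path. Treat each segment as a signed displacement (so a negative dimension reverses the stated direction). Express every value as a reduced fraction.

Apply edit: d1 := 14
  d4 = d3 + d1/5 = 24/5
  d5 = 10 - d1 = -4
  d6 = d4/4 = 6/5
  d7 = d3 - d5 - d4/5 = 126/25
Walk from origin (0, 0):
  seg 1: down by d3 = 2 → (0, -2)
  seg 2: left by d5 = -4 → (4, -2)
  seg 3: left by d6 = 6/5 → (14/5, -2)
  seg 4: right by d7 = 126/25 → (196/25, -2)
  seg 5: left by d3 = 2 → (146/25, -2)
  seg 6: right by d1 = 14 → (496/25, -2)
  seg 7: left by d3 = 2 → (446/25, -2)
  seg 8: up by d3 = 2 → (446/25, 0)
  seg 9: left by d7 = 126/25 → (64/5, 0)

d4 = 24/5
d5 = -4
d6 = 6/5
d7 = 126/25
endpoint = (64/5, 0)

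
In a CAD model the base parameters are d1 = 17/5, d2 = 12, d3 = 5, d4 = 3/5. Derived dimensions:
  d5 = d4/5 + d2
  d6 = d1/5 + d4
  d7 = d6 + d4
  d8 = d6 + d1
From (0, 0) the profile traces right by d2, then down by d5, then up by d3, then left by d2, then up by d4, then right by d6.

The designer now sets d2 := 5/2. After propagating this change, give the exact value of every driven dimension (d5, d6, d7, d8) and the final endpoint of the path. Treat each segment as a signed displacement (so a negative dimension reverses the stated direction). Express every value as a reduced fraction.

Apply edit: d2 := 5/2
  d5 = d4/5 + d2 = 131/50
  d6 = d1/5 + d4 = 32/25
  d7 = d6 + d4 = 47/25
  d8 = d6 + d1 = 117/25
Walk from origin (0, 0):
  seg 1: right by d2 = 5/2 → (5/2, 0)
  seg 2: down by d5 = 131/50 → (5/2, -131/50)
  seg 3: up by d3 = 5 → (5/2, 119/50)
  seg 4: left by d2 = 5/2 → (0, 119/50)
  seg 5: up by d4 = 3/5 → (0, 149/50)
  seg 6: right by d6 = 32/25 → (32/25, 149/50)

d5 = 131/50
d6 = 32/25
d7 = 47/25
d8 = 117/25
endpoint = (32/25, 149/50)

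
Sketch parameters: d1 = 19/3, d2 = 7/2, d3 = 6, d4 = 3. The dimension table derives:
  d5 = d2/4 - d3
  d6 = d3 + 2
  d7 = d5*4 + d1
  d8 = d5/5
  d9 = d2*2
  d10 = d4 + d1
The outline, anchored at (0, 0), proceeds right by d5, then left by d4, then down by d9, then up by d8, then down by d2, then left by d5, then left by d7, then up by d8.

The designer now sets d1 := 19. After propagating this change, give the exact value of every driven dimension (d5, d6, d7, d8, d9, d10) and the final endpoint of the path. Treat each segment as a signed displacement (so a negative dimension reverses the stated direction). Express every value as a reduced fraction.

d5 = -41/8
d6 = 8
d7 = -3/2
d8 = -41/40
d9 = 7
d10 = 22
endpoint = (-3/2, -251/20)

Apply edit: d1 := 19
  d5 = d2/4 - d3 = -41/8
  d6 = d3 + 2 = 8
  d7 = d5*4 + d1 = -3/2
  d8 = d5/5 = -41/40
  d9 = d2*2 = 7
  d10 = d4 + d1 = 22
Walk from origin (0, 0):
  seg 1: right by d5 = -41/8 → (-41/8, 0)
  seg 2: left by d4 = 3 → (-65/8, 0)
  seg 3: down by d9 = 7 → (-65/8, -7)
  seg 4: up by d8 = -41/40 → (-65/8, -321/40)
  seg 5: down by d2 = 7/2 → (-65/8, -461/40)
  seg 6: left by d5 = -41/8 → (-3, -461/40)
  seg 7: left by d7 = -3/2 → (-3/2, -461/40)
  seg 8: up by d8 = -41/40 → (-3/2, -251/20)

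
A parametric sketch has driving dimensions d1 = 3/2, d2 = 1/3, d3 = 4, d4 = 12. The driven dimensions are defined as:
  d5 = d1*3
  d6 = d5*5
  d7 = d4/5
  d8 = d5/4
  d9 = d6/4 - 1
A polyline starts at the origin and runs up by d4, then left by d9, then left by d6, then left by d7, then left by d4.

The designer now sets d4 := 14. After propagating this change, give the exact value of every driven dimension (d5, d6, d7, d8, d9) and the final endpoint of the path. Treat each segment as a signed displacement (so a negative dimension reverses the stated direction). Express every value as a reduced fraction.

d5 = 9/2
d6 = 45/2
d7 = 14/5
d8 = 9/8
d9 = 37/8
endpoint = (-1757/40, 14)

Apply edit: d4 := 14
  d5 = d1*3 = 9/2
  d6 = d5*5 = 45/2
  d7 = d4/5 = 14/5
  d8 = d5/4 = 9/8
  d9 = d6/4 - 1 = 37/8
Walk from origin (0, 0):
  seg 1: up by d4 = 14 → (0, 14)
  seg 2: left by d9 = 37/8 → (-37/8, 14)
  seg 3: left by d6 = 45/2 → (-217/8, 14)
  seg 4: left by d7 = 14/5 → (-1197/40, 14)
  seg 5: left by d4 = 14 → (-1757/40, 14)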